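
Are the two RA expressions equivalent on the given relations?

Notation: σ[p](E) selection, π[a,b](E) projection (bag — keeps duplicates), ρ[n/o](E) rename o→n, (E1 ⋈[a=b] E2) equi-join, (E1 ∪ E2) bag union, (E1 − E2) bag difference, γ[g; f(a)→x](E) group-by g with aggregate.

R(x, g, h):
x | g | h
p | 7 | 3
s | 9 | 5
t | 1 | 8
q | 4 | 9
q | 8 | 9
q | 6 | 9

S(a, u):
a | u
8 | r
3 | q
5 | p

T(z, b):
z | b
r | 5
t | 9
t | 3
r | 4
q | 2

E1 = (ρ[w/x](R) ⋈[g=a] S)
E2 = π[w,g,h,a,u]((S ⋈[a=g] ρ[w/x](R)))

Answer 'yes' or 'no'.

E1 per-node cardinality:
  R → 6
  ρ[w/x](R) → 6
  S → 3
  (ρ[w/x](R) ⋈[g=a] S) → 1
E2 per-node cardinality:
  S → 3
  R → 6
  ρ[w/x](R) → 6
  (S ⋈[a=g] ρ[w/x](R)) → 1
  π[w,g,h,a,u]((S ⋈[a=g] ρ[w/x](R))) → 1

E1 and E2 produce the same multiset:
w | g | h | a | u
q | 8 | 9 | 8 | r

yes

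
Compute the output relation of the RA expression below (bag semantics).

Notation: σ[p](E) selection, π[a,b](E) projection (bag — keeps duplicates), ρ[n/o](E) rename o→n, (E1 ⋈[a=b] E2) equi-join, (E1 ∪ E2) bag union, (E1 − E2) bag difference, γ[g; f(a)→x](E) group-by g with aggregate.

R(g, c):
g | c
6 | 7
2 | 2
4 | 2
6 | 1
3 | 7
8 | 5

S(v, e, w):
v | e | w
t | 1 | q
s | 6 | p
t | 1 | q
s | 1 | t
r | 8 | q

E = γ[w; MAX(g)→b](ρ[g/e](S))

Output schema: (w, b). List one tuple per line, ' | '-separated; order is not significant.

Row counts bottom-up:
  S → 5
  ρ[g/e](S) → 5
  γ[w; MAX(g)→b](ρ[g/e](S)) → 3

== RESULT ==
w | b
p | 6
q | 8
t | 1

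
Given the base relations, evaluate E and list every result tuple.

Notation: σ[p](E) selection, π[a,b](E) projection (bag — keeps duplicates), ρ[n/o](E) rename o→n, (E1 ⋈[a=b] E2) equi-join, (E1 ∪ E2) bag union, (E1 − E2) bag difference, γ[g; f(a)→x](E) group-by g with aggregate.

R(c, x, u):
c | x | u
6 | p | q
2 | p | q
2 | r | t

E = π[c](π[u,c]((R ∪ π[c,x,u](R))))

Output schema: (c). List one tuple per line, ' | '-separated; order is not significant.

Stepwise |·|:
  R → 3
  R → 3
  π[c,x,u](R) → 3
  (R ∪ π[c,x,u](R)) → 6
  π[u,c]((R ∪ π[c,x,u](R))) → 6
  π[c](π[u,c]((R ∪ π[c,x,u](R)))) → 6

== RESULT ==
c
2
2
2
2
6
6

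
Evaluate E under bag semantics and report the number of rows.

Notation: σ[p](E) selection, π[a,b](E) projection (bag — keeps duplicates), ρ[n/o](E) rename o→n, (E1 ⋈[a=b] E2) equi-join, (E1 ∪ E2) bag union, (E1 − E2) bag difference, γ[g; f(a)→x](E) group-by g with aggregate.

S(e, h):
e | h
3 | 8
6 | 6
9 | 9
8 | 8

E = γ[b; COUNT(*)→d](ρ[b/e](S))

Per-node cardinality:
  S → 4
  ρ[b/e](S) → 4
  γ[b; COUNT(*)→d](ρ[b/e](S)) → 4

|E| = 4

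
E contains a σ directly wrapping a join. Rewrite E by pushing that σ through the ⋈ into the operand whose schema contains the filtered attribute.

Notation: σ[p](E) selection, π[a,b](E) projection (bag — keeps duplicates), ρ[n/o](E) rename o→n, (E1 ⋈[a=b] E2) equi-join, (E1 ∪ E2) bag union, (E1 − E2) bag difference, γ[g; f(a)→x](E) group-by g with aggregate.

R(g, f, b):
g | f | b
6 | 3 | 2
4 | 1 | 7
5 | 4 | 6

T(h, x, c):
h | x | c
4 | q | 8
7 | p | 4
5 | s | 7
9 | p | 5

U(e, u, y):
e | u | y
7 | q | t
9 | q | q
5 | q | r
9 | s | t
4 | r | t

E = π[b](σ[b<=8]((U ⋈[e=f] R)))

σ filters on b, owned by the right side.
E' = π[b]((U ⋈[e=f] σ[b<=8](R)))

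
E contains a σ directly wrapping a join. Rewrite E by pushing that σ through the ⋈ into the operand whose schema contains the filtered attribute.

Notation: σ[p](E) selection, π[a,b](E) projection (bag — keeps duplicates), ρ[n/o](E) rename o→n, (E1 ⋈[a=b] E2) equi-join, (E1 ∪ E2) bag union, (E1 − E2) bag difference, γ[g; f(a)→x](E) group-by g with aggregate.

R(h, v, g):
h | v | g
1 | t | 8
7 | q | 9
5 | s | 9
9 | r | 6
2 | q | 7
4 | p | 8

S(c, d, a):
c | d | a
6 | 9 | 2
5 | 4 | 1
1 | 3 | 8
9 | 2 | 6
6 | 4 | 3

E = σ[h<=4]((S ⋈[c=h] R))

σ filters on h, owned by the right side.
E' = (S ⋈[c=h] σ[h<=4](R))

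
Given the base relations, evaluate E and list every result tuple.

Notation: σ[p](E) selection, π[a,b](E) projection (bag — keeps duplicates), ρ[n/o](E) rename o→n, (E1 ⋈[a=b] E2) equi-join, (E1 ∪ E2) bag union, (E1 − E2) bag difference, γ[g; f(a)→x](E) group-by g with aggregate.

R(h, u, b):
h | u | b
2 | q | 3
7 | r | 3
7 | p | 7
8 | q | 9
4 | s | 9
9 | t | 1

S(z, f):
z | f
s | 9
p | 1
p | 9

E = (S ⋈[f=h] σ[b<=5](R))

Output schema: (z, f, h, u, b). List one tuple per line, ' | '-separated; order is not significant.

Subexpression sizes:
  S → 3
  R → 6
  σ[b<=5](R) → 3
  (S ⋈[f=h] σ[b<=5](R)) → 2

== RESULT ==
z | f | h | u | b
p | 9 | 9 | t | 1
s | 9 | 9 | t | 1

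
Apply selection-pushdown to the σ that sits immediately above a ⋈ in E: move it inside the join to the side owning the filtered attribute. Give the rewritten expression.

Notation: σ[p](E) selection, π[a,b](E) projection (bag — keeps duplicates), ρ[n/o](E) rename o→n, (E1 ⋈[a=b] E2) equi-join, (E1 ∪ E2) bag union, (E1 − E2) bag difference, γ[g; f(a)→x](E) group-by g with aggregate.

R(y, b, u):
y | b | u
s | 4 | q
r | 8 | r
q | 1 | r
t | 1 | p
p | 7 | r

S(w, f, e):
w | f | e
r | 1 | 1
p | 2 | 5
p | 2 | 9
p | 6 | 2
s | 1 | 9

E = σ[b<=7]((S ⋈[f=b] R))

σ filters on b, owned by the right side.
E' = (S ⋈[f=b] σ[b<=7](R))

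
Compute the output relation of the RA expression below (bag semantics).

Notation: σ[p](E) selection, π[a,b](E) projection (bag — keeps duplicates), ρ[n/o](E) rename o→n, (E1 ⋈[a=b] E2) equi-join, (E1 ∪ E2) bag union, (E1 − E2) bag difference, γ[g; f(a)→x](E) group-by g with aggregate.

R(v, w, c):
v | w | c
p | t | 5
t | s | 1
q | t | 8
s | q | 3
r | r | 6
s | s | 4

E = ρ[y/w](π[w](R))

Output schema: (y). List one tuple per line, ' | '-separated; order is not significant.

Stepwise |·|:
  R → 6
  π[w](R) → 6
  ρ[y/w](π[w](R)) → 6

== RESULT ==
y
q
r
s
s
t
t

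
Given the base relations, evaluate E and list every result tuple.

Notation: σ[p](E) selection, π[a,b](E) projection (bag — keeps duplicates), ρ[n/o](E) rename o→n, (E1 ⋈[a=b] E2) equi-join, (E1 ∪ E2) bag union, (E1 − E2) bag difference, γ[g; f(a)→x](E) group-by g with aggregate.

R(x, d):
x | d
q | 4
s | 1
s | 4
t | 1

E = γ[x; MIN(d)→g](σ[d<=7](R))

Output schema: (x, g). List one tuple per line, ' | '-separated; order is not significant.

Row counts bottom-up:
  R → 4
  σ[d<=7](R) → 4
  γ[x; MIN(d)→g](σ[d<=7](R)) → 3

== RESULT ==
x | g
q | 4
s | 1
t | 1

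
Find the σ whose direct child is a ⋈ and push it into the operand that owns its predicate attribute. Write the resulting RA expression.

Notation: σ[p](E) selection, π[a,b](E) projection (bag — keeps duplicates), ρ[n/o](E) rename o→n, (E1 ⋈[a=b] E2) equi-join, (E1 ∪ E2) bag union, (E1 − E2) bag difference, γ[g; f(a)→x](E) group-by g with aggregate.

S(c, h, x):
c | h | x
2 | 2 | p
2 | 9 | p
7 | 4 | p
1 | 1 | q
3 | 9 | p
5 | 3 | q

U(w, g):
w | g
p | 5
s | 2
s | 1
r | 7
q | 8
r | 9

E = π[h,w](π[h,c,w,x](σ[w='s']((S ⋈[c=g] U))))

σ filters on w, owned by the right side.
E' = π[h,w](π[h,c,w,x]((S ⋈[c=g] σ[w='s'](U))))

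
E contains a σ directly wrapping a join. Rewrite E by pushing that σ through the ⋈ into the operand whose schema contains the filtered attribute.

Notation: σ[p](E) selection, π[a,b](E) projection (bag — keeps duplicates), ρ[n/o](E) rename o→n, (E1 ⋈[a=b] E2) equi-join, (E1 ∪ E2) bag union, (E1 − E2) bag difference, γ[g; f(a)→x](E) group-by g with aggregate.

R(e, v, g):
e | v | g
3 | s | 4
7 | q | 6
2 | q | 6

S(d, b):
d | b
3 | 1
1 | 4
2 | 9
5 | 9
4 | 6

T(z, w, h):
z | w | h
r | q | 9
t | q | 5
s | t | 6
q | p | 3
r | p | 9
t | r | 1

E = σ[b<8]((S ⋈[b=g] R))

σ filters on b, owned by the left side.
E' = (σ[b<8](S) ⋈[b=g] R)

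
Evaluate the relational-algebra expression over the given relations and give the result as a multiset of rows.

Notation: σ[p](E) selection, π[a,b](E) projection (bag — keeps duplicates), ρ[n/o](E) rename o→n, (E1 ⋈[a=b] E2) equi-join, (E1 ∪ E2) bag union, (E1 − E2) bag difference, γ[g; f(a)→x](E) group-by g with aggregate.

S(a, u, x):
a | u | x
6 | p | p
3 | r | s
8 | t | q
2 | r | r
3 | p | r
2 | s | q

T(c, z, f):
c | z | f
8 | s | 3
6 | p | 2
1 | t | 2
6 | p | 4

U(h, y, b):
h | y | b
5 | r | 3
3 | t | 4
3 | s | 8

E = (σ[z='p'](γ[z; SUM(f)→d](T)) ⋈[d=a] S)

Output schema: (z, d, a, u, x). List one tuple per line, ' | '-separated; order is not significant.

Per-node cardinality:
  T → 4
  γ[z; SUM(f)→d](T) → 3
  σ[z='p'](γ[z; SUM(f)→d](T)) → 1
  S → 6
  (σ[z='p'](γ[z; SUM(f)→d](T)) ⋈[d=a] S) → 1

== RESULT ==
z | d | a | u | x
p | 6 | 6 | p | p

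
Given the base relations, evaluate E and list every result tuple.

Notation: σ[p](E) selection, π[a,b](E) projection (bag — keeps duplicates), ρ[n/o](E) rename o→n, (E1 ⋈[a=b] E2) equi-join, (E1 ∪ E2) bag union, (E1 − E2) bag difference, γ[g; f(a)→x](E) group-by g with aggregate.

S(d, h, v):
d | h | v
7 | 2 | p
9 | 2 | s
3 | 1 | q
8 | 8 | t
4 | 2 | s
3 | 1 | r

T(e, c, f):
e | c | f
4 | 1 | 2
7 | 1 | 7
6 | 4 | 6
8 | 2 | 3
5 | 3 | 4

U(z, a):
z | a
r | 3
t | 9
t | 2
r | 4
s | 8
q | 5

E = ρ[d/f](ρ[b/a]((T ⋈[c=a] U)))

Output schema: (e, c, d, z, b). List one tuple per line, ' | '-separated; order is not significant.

Per-node cardinality:
  T → 5
  U → 6
  (T ⋈[c=a] U) → 3
  ρ[b/a]((T ⋈[c=a] U)) → 3
  ρ[d/f](ρ[b/a]((T ⋈[c=a] U))) → 3

== RESULT ==
e | c | d | z | b
5 | 3 | 4 | r | 3
6 | 4 | 6 | r | 4
8 | 2 | 3 | t | 2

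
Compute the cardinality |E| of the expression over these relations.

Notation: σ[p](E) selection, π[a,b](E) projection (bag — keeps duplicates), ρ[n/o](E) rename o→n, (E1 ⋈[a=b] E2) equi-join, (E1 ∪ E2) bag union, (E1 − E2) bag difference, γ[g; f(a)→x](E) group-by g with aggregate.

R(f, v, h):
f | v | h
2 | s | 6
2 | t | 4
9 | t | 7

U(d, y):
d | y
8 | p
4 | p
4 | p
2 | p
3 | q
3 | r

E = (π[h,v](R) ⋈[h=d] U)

Per-node cardinality:
  R → 3
  π[h,v](R) → 3
  U → 6
  (π[h,v](R) ⋈[h=d] U) → 2

|E| = 2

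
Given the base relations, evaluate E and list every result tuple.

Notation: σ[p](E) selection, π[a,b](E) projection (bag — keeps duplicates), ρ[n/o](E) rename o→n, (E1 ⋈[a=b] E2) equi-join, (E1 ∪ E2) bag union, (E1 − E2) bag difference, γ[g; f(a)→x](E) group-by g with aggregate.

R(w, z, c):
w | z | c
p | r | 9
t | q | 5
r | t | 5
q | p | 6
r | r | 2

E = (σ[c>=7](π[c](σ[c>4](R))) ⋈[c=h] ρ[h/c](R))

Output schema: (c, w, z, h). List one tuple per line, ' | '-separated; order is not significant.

Row counts bottom-up:
  R → 5
  σ[c>4](R) → 4
  π[c](σ[c>4](R)) → 4
  σ[c>=7](π[c](σ[c>4](R))) → 1
  R → 5
  ρ[h/c](R) → 5
  (σ[c>=7](π[c](σ[c>4](R))) ⋈[c=h] ρ[h/c](R)) → 1

== RESULT ==
c | w | z | h
9 | p | r | 9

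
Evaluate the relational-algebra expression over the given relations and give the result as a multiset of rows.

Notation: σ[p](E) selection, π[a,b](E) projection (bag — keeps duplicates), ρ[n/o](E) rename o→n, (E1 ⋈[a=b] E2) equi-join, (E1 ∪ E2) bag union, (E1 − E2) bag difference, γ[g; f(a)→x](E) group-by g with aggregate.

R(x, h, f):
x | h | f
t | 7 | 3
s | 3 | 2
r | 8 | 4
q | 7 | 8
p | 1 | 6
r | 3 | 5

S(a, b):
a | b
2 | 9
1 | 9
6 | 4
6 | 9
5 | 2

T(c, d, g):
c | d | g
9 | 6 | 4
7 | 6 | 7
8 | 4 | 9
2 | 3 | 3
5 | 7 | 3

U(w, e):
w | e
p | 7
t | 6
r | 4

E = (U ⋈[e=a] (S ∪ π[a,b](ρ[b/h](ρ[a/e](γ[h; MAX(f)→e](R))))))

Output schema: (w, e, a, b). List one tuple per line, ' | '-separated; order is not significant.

Row counts bottom-up:
  U → 3
  S → 5
  R → 6
  γ[h; MAX(f)→e](R) → 4
  ρ[a/e](γ[h; MAX(f)→e](R)) → 4
  ρ[b/h](ρ[a/e](γ[h; MAX(f)→e](R))) → 4
  π[a,b](ρ[b/h](ρ[a/e](γ[h; MAX(f)→e](R)))) → 4
  (S ∪ π[a,b](ρ[b/h](ρ[a/e](γ[h; MAX(f)→e](R))))) → 9
  (U ⋈[e=a] (S ∪ π[a,b](ρ[b/h](ρ[a/e](γ[h; MAX(f)→e](R)))))) → 4

== RESULT ==
w | e | a | b
r | 4 | 4 | 8
t | 6 | 6 | 1
t | 6 | 6 | 4
t | 6 | 6 | 9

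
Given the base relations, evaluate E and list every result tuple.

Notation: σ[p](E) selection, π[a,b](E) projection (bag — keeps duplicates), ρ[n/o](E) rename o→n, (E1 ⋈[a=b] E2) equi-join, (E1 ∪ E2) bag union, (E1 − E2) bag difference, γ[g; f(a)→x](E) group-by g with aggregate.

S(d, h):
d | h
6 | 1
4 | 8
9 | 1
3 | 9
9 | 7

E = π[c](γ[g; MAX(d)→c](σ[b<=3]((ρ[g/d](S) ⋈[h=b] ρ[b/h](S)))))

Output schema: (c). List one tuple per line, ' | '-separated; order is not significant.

Per-node cardinality:
  S → 5
  ρ[g/d](S) → 5
  S → 5
  ρ[b/h](S) → 5
  (ρ[g/d](S) ⋈[h=b] ρ[b/h](S)) → 7
  σ[b<=3]((ρ[g/d](S) ⋈[h=b] ρ[b/h](S))) → 4
  γ[g; MAX(d)→c](σ[b<=3]((ρ[g/d](S) ⋈[h=b] ρ[b/h](S)))) → 2
  π[c](γ[g; MAX(d)→c](σ[b<=3]((ρ[g/d](S) ⋈[h=b] ρ[b/h](S))))) → 2

== RESULT ==
c
9
9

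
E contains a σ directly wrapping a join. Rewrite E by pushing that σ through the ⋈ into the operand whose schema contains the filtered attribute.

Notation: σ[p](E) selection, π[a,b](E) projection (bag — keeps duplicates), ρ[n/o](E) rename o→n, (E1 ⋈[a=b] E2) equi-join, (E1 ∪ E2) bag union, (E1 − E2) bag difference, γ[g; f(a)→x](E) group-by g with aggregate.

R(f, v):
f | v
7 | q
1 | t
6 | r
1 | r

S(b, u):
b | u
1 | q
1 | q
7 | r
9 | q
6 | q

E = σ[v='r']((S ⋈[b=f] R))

σ filters on v, owned by the right side.
E' = (S ⋈[b=f] σ[v='r'](R))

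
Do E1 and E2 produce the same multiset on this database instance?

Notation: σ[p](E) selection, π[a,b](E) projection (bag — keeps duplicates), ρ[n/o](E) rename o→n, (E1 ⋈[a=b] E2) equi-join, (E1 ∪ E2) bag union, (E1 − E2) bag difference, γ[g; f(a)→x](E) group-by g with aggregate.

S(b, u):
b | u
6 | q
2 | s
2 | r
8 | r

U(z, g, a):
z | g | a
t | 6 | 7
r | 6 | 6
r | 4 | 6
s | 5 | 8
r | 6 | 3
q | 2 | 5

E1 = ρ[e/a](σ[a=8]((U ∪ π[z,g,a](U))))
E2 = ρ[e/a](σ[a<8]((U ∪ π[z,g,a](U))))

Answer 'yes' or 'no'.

E1 stepwise |·|:
  U → 6
  U → 6
  π[z,g,a](U) → 6
  (U ∪ π[z,g,a](U)) → 12
  σ[a=8]((U ∪ π[z,g,a](U))) → 2
  ρ[e/a](σ[a=8]((U ∪ π[z,g,a](U)))) → 2
E2 stepwise |·|:
  U → 6
  U → 6
  π[z,g,a](U) → 6
  (U ∪ π[z,g,a](U)) → 12
  σ[a<8]((U ∪ π[z,g,a](U))) → 10
  ρ[e/a](σ[a<8]((U ∪ π[z,g,a](U)))) → 10

E1 result:
z | g | e
s | 5 | 8
s | 5 | 8
E2 result:
z | g | e
q | 2 | 5
q | 2 | 5
r | 4 | 6
r | 4 | 6
r | 6 | 3
r | 6 | 3
r | 6 | 6
r | 6 | 6
t | 6 | 7
t | 6 | 7
Witness: ('t', 6, 7) appears 0× in E1 but 2× in E2.

no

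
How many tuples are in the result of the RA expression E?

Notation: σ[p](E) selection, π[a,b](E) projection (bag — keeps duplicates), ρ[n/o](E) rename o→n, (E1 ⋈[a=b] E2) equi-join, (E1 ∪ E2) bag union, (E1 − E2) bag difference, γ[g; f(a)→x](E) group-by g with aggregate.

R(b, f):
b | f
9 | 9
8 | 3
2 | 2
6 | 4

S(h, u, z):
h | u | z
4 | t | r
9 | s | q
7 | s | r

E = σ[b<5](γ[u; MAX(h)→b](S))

Row counts bottom-up:
  S → 3
  γ[u; MAX(h)→b](S) → 2
  σ[b<5](γ[u; MAX(h)→b](S)) → 1

|E| = 1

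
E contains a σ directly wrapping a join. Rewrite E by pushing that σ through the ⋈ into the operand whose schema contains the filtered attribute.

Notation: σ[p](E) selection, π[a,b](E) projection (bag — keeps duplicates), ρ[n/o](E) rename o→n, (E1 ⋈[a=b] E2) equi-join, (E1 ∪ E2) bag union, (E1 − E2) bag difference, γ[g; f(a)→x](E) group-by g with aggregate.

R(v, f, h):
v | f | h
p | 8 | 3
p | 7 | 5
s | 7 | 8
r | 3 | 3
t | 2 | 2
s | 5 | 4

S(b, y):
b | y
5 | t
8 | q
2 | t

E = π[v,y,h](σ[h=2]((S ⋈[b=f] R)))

σ filters on h, owned by the right side.
E' = π[v,y,h]((S ⋈[b=f] σ[h=2](R)))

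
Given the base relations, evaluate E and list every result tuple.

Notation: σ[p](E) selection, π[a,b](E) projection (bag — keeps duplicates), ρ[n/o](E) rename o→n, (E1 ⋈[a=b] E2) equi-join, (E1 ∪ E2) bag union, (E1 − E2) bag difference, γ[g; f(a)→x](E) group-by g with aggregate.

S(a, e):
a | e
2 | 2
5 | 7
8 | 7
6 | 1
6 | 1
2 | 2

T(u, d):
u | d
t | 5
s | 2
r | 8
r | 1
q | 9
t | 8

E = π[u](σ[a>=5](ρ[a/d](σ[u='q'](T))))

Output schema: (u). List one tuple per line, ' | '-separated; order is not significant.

Stepwise |·|:
  T → 6
  σ[u='q'](T) → 1
  ρ[a/d](σ[u='q'](T)) → 1
  σ[a>=5](ρ[a/d](σ[u='q'](T))) → 1
  π[u](σ[a>=5](ρ[a/d](σ[u='q'](T)))) → 1

== RESULT ==
u
q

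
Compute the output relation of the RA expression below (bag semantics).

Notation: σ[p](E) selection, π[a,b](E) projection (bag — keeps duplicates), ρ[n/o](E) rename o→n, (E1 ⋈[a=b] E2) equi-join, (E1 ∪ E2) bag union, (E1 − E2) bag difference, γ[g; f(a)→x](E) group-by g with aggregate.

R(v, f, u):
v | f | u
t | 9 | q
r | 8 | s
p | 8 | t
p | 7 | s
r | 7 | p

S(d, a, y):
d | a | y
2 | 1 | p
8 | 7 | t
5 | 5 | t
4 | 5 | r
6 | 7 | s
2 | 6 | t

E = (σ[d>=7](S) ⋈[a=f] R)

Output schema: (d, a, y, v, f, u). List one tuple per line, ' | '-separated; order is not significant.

Subexpression sizes:
  S → 6
  σ[d>=7](S) → 1
  R → 5
  (σ[d>=7](S) ⋈[a=f] R) → 2

== RESULT ==
d | a | y | v | f | u
8 | 7 | t | p | 7 | s
8 | 7 | t | r | 7 | p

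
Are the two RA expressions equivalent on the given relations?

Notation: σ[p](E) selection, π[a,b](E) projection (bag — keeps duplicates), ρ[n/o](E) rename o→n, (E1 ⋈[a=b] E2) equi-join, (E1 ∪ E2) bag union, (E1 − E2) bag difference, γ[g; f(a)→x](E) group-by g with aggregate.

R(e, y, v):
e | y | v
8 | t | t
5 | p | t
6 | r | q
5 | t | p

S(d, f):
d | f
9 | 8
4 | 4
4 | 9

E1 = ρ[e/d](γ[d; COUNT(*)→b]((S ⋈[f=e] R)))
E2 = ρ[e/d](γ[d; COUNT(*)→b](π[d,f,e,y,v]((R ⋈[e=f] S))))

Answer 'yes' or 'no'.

E1 subexpression sizes:
  S → 3
  R → 4
  (S ⋈[f=e] R) → 1
  γ[d; COUNT(*)→b]((S ⋈[f=e] R)) → 1
  ρ[e/d](γ[d; COUNT(*)→b]((S ⋈[f=e] R))) → 1
E2 subexpression sizes:
  R → 4
  S → 3
  (R ⋈[e=f] S) → 1
  π[d,f,e,y,v]((R ⋈[e=f] S)) → 1
  γ[d; COUNT(*)→b](π[d,f,e,y,v]((R ⋈[e=f] S))) → 1
  ρ[e/d](γ[d; COUNT(*)→b](π[d,f,e,y,v]((R ⋈[e=f] S)))) → 1

E1 and E2 produce the same multiset:
e | b
9 | 1

yes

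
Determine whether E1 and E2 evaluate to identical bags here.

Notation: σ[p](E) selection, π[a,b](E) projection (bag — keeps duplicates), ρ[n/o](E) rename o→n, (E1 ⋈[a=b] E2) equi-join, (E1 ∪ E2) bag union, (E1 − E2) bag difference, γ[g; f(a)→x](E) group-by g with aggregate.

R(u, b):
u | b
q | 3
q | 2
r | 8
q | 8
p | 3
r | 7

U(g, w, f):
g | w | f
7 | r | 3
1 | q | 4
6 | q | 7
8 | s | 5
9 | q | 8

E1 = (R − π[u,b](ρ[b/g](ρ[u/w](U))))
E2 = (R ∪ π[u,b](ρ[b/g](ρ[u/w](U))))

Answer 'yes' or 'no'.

E1 row counts bottom-up:
  R → 6
  U → 5
  ρ[u/w](U) → 5
  ρ[b/g](ρ[u/w](U)) → 5
  π[u,b](ρ[b/g](ρ[u/w](U))) → 5
  (R − π[u,b](ρ[b/g](ρ[u/w](U)))) → 5
E2 row counts bottom-up:
  R → 6
  U → 5
  ρ[u/w](U) → 5
  ρ[b/g](ρ[u/w](U)) → 5
  π[u,b](ρ[b/g](ρ[u/w](U))) → 5
  (R ∪ π[u,b](ρ[b/g](ρ[u/w](U)))) → 11

E1 result:
u | b
p | 3
q | 2
q | 3
q | 8
r | 8
E2 result:
u | b
p | 3
q | 1
q | 2
q | 3
q | 6
q | 8
q | 9
r | 7
r | 7
r | 8
s | 8
Witness: ('r', 7) appears 0× in E1 but 2× in E2.

no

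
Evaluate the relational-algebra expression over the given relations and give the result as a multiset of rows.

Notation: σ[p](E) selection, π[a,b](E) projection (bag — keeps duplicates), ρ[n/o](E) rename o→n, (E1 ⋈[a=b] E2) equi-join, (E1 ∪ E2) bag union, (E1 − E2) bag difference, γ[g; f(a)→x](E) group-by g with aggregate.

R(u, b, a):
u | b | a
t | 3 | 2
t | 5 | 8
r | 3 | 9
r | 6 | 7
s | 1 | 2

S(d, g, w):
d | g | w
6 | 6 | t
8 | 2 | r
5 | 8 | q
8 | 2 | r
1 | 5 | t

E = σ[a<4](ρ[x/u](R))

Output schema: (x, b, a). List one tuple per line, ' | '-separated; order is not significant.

Stepwise |·|:
  R → 5
  ρ[x/u](R) → 5
  σ[a<4](ρ[x/u](R)) → 2

== RESULT ==
x | b | a
s | 1 | 2
t | 3 | 2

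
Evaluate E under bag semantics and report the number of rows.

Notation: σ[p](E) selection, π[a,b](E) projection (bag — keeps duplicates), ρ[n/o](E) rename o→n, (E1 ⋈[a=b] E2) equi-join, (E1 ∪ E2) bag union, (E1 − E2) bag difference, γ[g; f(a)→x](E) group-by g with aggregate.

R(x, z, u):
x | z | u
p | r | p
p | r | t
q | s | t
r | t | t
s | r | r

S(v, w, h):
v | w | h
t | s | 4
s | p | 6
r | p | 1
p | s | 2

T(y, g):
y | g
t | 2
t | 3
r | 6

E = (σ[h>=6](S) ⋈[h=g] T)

Subexpression sizes:
  S → 4
  σ[h>=6](S) → 1
  T → 3
  (σ[h>=6](S) ⋈[h=g] T) → 1

|E| = 1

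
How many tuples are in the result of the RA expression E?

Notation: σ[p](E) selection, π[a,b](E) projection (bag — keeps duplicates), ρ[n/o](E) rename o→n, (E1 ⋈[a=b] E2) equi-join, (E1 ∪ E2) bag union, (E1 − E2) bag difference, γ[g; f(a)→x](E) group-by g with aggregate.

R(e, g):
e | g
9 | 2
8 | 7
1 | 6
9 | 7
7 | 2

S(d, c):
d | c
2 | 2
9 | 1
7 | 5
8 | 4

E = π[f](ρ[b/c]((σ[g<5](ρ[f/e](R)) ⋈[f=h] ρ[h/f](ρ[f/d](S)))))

Per-node cardinality:
  R → 5
  ρ[f/e](R) → 5
  σ[g<5](ρ[f/e](R)) → 2
  S → 4
  ρ[f/d](S) → 4
  ρ[h/f](ρ[f/d](S)) → 4
  (σ[g<5](ρ[f/e](R)) ⋈[f=h] ρ[h/f](ρ[f/d](S))) → 2
  ρ[b/c]((σ[g<5](ρ[f/e](R)) ⋈[f=h] ρ[h/f](ρ[f/d](S)))) → 2
  π[f](ρ[b/c]((σ[g<5](ρ[f/e](R)) ⋈[f=h] ρ[h/f](ρ[f/d](S))))) → 2

|E| = 2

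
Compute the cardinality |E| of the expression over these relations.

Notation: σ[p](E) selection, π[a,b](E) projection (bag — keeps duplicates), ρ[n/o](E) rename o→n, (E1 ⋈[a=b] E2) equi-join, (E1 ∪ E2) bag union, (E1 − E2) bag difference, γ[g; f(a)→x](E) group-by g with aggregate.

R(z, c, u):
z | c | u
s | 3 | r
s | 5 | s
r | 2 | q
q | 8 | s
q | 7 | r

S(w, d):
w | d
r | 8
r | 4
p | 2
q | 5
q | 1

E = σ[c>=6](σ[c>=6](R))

Per-node cardinality:
  R → 5
  σ[c>=6](R) → 2
  σ[c>=6](σ[c>=6](R)) → 2

|E| = 2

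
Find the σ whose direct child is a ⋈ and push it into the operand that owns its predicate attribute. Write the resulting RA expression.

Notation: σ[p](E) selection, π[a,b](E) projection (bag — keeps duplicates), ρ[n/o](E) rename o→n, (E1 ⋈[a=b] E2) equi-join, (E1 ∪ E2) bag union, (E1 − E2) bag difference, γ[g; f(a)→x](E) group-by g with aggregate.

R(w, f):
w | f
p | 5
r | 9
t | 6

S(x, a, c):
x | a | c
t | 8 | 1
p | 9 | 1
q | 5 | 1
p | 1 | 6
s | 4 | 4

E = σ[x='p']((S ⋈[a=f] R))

σ filters on x, owned by the left side.
E' = (σ[x='p'](S) ⋈[a=f] R)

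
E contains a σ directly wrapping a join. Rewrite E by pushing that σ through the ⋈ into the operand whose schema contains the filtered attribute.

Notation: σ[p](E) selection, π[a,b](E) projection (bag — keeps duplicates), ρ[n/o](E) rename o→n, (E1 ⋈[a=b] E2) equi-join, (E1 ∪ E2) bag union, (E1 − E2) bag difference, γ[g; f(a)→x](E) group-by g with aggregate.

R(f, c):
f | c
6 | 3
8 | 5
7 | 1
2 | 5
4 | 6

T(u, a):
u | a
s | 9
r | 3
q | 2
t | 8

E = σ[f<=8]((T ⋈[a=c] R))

σ filters on f, owned by the right side.
E' = (T ⋈[a=c] σ[f<=8](R))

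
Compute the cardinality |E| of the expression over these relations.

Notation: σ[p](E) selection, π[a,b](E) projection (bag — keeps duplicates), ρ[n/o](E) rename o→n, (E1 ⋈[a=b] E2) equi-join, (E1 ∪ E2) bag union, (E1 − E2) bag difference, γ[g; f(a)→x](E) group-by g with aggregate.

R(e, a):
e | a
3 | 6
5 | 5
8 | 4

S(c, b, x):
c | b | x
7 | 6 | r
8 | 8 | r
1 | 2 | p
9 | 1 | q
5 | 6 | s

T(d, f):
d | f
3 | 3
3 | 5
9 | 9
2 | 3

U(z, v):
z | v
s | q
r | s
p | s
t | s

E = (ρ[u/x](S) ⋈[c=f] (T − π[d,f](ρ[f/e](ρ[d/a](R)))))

Per-node cardinality:
  S → 5
  ρ[u/x](S) → 5
  T → 4
  R → 3
  ρ[d/a](R) → 3
  ρ[f/e](ρ[d/a](R)) → 3
  π[d,f](ρ[f/e](ρ[d/a](R))) → 3
  (T − π[d,f](ρ[f/e](ρ[d/a](R)))) → 4
  (ρ[u/x](S) ⋈[c=f] (T − π[d,f](ρ[f/e](ρ[d/a](R))))) → 2

|E| = 2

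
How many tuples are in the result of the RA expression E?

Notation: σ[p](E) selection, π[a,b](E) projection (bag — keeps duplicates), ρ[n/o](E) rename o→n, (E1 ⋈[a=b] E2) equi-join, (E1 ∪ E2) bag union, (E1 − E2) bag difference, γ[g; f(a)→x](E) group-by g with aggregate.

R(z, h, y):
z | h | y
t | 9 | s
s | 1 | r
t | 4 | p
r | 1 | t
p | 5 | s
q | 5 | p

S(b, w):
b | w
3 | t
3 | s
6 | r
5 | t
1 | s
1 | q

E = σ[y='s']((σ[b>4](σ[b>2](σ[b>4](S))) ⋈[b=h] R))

Per-node cardinality:
  S → 6
  σ[b>4](S) → 2
  σ[b>2](σ[b>4](S)) → 2
  σ[b>4](σ[b>2](σ[b>4](S))) → 2
  R → 6
  (σ[b>4](σ[b>2](σ[b>4](S))) ⋈[b=h] R) → 2
  σ[y='s']((σ[b>4](σ[b>2](σ[b>4](S))) ⋈[b=h] R)) → 1

|E| = 1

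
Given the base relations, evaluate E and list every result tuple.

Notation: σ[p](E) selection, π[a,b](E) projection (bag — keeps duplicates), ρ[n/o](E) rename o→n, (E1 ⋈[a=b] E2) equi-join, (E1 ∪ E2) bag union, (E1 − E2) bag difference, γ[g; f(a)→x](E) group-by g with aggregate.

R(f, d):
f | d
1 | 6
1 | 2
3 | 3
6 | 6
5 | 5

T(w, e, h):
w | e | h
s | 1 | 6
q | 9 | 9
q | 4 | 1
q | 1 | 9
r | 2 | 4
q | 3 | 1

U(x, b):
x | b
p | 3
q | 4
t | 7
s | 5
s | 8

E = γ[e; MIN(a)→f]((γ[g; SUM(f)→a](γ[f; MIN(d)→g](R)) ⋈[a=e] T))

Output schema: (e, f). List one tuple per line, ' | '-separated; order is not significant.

Per-node cardinality:
  R → 5
  γ[f; MIN(d)→g](R) → 4
  γ[g; SUM(f)→a](γ[f; MIN(d)→g](R)) → 4
  T → 6
  (γ[g; SUM(f)→a](γ[f; MIN(d)→g](R)) ⋈[a=e] T) → 3
  γ[e; MIN(a)→f]((γ[g; SUM(f)→a](γ[f; MIN(d)→g](R)) ⋈[a=e] T)) → 2

== RESULT ==
e | f
1 | 1
3 | 3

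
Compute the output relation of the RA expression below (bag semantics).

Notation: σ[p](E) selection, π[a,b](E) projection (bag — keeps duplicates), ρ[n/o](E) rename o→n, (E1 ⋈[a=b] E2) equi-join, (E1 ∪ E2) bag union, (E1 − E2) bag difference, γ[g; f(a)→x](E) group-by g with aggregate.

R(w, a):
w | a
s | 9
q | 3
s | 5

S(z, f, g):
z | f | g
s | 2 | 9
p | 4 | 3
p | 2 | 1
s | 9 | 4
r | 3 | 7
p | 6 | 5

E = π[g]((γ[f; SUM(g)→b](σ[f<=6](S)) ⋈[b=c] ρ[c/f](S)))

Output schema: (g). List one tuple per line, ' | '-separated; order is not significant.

Row counts bottom-up:
  S → 6
  σ[f<=6](S) → 5
  γ[f; SUM(g)→b](σ[f<=6](S)) → 4
  S → 6
  ρ[c/f](S) → 6
  (γ[f; SUM(g)→b](σ[f<=6](S)) ⋈[b=c] ρ[c/f](S)) → 1
  π[g]((γ[f; SUM(g)→b](σ[f<=6](S)) ⋈[b=c] ρ[c/f](S))) → 1

== RESULT ==
g
7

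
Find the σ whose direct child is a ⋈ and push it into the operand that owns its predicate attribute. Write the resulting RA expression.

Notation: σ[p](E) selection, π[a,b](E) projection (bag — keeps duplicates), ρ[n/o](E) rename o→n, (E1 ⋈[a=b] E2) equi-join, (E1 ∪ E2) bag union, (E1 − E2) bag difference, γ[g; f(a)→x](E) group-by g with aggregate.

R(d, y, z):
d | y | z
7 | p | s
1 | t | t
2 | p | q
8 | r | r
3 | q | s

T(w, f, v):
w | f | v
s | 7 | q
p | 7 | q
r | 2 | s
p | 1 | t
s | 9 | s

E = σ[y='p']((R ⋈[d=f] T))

σ filters on y, owned by the left side.
E' = (σ[y='p'](R) ⋈[d=f] T)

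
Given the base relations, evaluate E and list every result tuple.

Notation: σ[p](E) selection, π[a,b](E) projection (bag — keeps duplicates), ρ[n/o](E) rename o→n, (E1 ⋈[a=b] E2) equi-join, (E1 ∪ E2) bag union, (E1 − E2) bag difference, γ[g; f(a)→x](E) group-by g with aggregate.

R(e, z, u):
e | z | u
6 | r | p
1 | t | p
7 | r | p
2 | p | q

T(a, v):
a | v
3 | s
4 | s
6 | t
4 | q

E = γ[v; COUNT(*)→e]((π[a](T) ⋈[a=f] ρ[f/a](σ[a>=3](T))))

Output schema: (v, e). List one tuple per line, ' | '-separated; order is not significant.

Per-node cardinality:
  T → 4
  π[a](T) → 4
  T → 4
  σ[a>=3](T) → 4
  ρ[f/a](σ[a>=3](T)) → 4
  (π[a](T) ⋈[a=f] ρ[f/a](σ[a>=3](T))) → 6
  γ[v; COUNT(*)→e]((π[a](T) ⋈[a=f] ρ[f/a](σ[a>=3](T)))) → 3

== RESULT ==
v | e
q | 2
s | 3
t | 1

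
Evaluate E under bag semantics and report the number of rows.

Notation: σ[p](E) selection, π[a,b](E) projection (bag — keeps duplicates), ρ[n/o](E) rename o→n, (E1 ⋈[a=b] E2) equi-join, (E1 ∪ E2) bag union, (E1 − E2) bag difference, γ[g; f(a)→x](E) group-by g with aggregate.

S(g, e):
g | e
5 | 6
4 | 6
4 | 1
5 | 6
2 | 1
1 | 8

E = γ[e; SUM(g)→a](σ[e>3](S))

Subexpression sizes:
  S → 6
  σ[e>3](S) → 4
  γ[e; SUM(g)→a](σ[e>3](S)) → 2

|E| = 2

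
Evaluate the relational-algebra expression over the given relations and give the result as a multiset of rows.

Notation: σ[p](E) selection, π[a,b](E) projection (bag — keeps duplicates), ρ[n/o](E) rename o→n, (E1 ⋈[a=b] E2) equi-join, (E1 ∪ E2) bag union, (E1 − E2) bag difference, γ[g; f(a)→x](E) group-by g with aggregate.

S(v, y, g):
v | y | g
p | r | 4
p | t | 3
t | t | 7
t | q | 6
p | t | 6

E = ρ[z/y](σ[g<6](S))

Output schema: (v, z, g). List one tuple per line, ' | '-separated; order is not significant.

Stepwise |·|:
  S → 5
  σ[g<6](S) → 2
  ρ[z/y](σ[g<6](S)) → 2

== RESULT ==
v | z | g
p | r | 4
p | t | 3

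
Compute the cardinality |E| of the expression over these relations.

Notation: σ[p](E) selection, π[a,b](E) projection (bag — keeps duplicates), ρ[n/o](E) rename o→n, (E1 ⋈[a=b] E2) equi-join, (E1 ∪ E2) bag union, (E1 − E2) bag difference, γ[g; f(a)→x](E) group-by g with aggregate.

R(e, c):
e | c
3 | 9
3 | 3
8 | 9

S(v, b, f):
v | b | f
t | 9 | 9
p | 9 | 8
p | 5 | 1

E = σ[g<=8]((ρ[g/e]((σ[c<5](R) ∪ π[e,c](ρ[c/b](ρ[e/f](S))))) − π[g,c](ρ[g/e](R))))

Per-node cardinality:
  R → 3
  σ[c<5](R) → 1
  S → 3
  ρ[e/f](S) → 3
  ρ[c/b](ρ[e/f](S)) → 3
  π[e,c](ρ[c/b](ρ[e/f](S))) → 3
  (σ[c<5](R) ∪ π[e,c](ρ[c/b](ρ[e/f](S)))) → 4
  ρ[g/e]((σ[c<5](R) ∪ π[e,c](ρ[c/b](ρ[e/f](S))))) → 4
  R → 3
  ρ[g/e](R) → 3
  π[g,c](ρ[g/e](R)) → 3
  (ρ[g/e]((σ[c<5](R) ∪ π[e,c](ρ[c/b](ρ[e/f](S))))) − π[g,c](ρ[g/e](R))) → 2
  σ[g<=8]((ρ[g/e]((σ[c<5](R) ∪ π[e,c](ρ[c/b](ρ[e/f](S))))) − π[g,c](ρ[g/e](R)))) → 1

|E| = 1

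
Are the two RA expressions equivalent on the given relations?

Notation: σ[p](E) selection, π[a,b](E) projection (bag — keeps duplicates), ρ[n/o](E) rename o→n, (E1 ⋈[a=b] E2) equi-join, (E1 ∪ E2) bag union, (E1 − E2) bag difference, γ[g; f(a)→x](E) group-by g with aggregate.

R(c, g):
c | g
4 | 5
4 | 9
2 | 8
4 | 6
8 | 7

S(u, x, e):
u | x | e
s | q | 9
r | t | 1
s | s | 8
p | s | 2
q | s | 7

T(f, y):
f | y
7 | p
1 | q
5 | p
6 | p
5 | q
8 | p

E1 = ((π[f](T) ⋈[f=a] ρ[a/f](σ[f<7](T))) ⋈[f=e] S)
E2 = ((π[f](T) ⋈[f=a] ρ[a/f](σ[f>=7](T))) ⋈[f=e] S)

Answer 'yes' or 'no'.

E1 per-node cardinality:
  T → 6
  π[f](T) → 6
  T → 6
  σ[f<7](T) → 4
  ρ[a/f](σ[f<7](T)) → 4
  (π[f](T) ⋈[f=a] ρ[a/f](σ[f<7](T))) → 6
  S → 5
  ((π[f](T) ⋈[f=a] ρ[a/f](σ[f<7](T))) ⋈[f=e] S) → 1
E2 per-node cardinality:
  T → 6
  π[f](T) → 6
  T → 6
  σ[f>=7](T) → 2
  ρ[a/f](σ[f>=7](T)) → 2
  (π[f](T) ⋈[f=a] ρ[a/f](σ[f>=7](T))) → 2
  S → 5
  ((π[f](T) ⋈[f=a] ρ[a/f](σ[f>=7](T))) ⋈[f=e] S) → 2

E1 result:
f | a | y | u | x | e
1 | 1 | q | r | t | 1
E2 result:
f | a | y | u | x | e
7 | 7 | p | q | s | 7
8 | 8 | p | s | s | 8
Witness: (8, 8, 'p', 's', 's', 8) appears 0× in E1 but 1× in E2.

no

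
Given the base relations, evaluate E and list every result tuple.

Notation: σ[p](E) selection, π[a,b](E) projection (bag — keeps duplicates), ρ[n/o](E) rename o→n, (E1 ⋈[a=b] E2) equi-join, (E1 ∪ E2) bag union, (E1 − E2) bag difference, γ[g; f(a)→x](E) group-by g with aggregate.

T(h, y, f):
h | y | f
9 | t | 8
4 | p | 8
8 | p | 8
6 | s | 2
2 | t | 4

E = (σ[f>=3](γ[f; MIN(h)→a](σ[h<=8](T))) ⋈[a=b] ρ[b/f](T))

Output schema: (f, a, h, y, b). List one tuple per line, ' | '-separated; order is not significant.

Stepwise |·|:
  T → 5
  σ[h<=8](T) → 4
  γ[f; MIN(h)→a](σ[h<=8](T)) → 3
  σ[f>=3](γ[f; MIN(h)→a](σ[h<=8](T))) → 2
  T → 5
  ρ[b/f](T) → 5
  (σ[f>=3](γ[f; MIN(h)→a](σ[h<=8](T))) ⋈[a=b] ρ[b/f](T)) → 2

== RESULT ==
f | a | h | y | b
4 | 2 | 6 | s | 2
8 | 4 | 2 | t | 4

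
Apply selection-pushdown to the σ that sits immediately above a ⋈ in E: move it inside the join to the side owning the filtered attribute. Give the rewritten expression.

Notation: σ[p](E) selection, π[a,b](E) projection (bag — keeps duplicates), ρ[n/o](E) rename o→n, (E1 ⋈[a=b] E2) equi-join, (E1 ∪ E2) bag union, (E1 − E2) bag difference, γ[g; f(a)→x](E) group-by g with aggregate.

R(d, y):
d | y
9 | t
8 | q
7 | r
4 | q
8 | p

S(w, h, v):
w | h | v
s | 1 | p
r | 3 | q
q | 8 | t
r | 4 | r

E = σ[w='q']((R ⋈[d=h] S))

σ filters on w, owned by the right side.
E' = (R ⋈[d=h] σ[w='q'](S))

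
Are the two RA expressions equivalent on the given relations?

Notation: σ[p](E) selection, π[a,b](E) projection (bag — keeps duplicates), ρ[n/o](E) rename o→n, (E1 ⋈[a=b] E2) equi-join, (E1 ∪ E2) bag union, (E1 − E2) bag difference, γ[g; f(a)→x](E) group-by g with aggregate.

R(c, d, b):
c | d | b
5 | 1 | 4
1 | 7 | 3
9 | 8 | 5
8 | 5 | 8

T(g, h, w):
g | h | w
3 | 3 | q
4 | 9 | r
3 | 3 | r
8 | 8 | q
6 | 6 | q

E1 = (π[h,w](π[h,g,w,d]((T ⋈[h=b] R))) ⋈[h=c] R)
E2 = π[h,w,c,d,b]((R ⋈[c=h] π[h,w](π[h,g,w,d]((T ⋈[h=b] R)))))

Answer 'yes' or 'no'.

E1 stepwise |·|:
  T → 5
  R → 4
  (T ⋈[h=b] R) → 3
  π[h,g,w,d]((T ⋈[h=b] R)) → 3
  π[h,w](π[h,g,w,d]((T ⋈[h=b] R))) → 3
  R → 4
  (π[h,w](π[h,g,w,d]((T ⋈[h=b] R))) ⋈[h=c] R) → 1
E2 stepwise |·|:
  R → 4
  T → 5
  R → 4
  (T ⋈[h=b] R) → 3
  π[h,g,w,d]((T ⋈[h=b] R)) → 3
  π[h,w](π[h,g,w,d]((T ⋈[h=b] R))) → 3
  (R ⋈[c=h] π[h,w](π[h,g,w,d]((T ⋈[h=b] R)))) → 1
  π[h,w,c,d,b]((R ⋈[c=h] π[h,w](π[h,g,w,d]((T ⋈[h=b] R))))) → 1

E1 and E2 produce the same multiset:
h | w | c | d | b
8 | q | 8 | 5 | 8

yes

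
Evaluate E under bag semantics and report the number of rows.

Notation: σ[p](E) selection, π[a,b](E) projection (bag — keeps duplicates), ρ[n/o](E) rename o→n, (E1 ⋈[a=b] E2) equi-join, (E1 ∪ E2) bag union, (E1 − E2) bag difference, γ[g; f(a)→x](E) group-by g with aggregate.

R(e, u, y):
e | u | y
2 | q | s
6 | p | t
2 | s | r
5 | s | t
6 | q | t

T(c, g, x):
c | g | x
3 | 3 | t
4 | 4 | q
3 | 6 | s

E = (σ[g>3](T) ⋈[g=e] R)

Stepwise |·|:
  T → 3
  σ[g>3](T) → 2
  R → 5
  (σ[g>3](T) ⋈[g=e] R) → 2

|E| = 2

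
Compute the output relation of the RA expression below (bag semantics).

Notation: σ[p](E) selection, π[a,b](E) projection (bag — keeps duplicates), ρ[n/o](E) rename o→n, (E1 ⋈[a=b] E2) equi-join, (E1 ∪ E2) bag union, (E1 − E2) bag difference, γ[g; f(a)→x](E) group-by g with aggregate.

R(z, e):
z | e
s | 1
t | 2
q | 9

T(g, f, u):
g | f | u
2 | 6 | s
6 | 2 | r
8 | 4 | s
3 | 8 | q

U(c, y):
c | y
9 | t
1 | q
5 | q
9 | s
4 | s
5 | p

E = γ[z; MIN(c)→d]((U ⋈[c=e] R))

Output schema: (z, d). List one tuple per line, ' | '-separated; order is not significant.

Per-node cardinality:
  U → 6
  R → 3
  (U ⋈[c=e] R) → 3
  γ[z; MIN(c)→d]((U ⋈[c=e] R)) → 2

== RESULT ==
z | d
q | 9
s | 1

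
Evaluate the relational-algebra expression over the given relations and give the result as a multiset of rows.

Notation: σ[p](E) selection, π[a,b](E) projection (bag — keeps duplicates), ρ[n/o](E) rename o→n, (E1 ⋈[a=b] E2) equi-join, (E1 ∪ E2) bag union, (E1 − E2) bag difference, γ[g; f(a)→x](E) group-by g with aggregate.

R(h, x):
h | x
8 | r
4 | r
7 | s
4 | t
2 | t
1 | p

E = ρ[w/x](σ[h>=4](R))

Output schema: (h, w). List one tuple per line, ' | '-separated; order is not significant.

Per-node cardinality:
  R → 6
  σ[h>=4](R) → 4
  ρ[w/x](σ[h>=4](R)) → 4

== RESULT ==
h | w
4 | r
4 | t
7 | s
8 | r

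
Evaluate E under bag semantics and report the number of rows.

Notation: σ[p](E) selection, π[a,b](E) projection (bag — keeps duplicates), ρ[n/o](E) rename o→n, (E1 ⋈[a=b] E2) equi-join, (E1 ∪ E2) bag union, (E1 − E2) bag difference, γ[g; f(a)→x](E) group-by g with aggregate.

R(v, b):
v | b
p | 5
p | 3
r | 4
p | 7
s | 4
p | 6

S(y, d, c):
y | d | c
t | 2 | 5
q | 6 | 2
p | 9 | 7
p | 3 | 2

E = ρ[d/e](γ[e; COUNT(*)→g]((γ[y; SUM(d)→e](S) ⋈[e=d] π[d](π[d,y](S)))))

Per-node cardinality:
  S → 4
  γ[y; SUM(d)→e](S) → 3
  S → 4
  π[d,y](S) → 4
  π[d](π[d,y](S)) → 4
  (γ[y; SUM(d)→e](S) ⋈[e=d] π[d](π[d,y](S))) → 2
  γ[e; COUNT(*)→g]((γ[y; SUM(d)→e](S) ⋈[e=d] π[d](π[d,y](S)))) → 2
  ρ[d/e](γ[e; COUNT(*)→g]((γ[y; SUM(d)→e](S) ⋈[e=d] π[d](π[d,y](S))))) → 2

|E| = 2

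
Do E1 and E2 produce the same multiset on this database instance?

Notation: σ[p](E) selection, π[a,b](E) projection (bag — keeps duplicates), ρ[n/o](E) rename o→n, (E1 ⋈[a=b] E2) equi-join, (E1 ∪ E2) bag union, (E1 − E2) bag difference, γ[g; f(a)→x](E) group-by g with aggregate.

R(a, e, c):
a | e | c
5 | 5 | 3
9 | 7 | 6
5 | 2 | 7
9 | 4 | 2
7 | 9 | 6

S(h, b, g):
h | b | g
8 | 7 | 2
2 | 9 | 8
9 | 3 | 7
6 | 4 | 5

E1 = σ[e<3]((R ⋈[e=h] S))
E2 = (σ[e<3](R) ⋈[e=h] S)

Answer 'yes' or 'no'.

E1 subexpression sizes:
  R → 5
  S → 4
  (R ⋈[e=h] S) → 2
  σ[e<3]((R ⋈[e=h] S)) → 1
E2 subexpression sizes:
  R → 5
  σ[e<3](R) → 1
  S → 4
  (σ[e<3](R) ⋈[e=h] S) → 1

E1 and E2 produce the same multiset:
a | e | c | h | b | g
5 | 2 | 7 | 2 | 9 | 8

yes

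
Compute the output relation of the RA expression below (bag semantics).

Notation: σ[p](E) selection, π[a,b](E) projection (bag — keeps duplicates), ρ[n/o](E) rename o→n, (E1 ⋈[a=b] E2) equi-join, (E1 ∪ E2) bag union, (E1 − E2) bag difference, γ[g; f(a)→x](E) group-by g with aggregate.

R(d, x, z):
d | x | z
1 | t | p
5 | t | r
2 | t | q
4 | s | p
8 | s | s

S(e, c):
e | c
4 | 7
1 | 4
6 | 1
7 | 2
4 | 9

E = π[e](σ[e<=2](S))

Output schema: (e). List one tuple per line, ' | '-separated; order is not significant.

Per-node cardinality:
  S → 5
  σ[e<=2](S) → 1
  π[e](σ[e<=2](S)) → 1

== RESULT ==
e
1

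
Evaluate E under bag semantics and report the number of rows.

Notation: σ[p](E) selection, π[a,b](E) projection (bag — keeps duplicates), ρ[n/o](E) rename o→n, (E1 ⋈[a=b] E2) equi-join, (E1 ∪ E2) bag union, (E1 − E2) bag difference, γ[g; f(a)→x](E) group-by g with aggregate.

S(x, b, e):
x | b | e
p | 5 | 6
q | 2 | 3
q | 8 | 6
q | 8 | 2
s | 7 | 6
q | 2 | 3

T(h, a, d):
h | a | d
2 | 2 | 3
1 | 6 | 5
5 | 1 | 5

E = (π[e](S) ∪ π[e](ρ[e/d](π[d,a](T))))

Row counts bottom-up:
  S → 6
  π[e](S) → 6
  T → 3
  π[d,a](T) → 3
  ρ[e/d](π[d,a](T)) → 3
  π[e](ρ[e/d](π[d,a](T))) → 3
  (π[e](S) ∪ π[e](ρ[e/d](π[d,a](T)))) → 9

|E| = 9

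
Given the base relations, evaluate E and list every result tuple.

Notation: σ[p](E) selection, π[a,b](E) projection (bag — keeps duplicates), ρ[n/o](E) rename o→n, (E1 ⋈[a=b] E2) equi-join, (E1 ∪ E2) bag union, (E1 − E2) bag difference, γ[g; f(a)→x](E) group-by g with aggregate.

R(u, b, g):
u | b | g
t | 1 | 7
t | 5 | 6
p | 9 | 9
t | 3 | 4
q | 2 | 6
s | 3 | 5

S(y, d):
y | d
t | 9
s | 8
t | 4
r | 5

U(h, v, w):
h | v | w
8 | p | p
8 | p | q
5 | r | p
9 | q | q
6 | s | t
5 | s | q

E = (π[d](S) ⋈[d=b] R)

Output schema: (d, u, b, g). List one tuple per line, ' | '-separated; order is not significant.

Subexpression sizes:
  S → 4
  π[d](S) → 4
  R → 6
  (π[d](S) ⋈[d=b] R) → 2

== RESULT ==
d | u | b | g
5 | t | 5 | 6
9 | p | 9 | 9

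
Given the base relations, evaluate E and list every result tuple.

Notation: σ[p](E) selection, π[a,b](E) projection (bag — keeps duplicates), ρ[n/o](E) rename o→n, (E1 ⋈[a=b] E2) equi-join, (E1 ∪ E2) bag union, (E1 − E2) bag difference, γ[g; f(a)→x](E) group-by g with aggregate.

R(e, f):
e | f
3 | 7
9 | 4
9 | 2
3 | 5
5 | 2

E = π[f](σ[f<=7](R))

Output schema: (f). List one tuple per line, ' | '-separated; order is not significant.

Per-node cardinality:
  R → 5
  σ[f<=7](R) → 5
  π[f](σ[f<=7](R)) → 5

== RESULT ==
f
2
2
4
5
7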